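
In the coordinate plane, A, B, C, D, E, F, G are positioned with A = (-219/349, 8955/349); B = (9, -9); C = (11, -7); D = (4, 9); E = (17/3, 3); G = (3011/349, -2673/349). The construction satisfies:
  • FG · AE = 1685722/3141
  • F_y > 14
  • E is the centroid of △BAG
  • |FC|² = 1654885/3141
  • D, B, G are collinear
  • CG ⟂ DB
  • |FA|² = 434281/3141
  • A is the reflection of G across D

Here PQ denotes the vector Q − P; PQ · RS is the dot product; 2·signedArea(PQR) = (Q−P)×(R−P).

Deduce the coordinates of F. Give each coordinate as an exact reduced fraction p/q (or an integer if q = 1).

1. F_x = 2638/1047  [line -6590/1047·x + 7908/349·y + -970048/3141 = 0 ∩ |FA|² = 434281/3141]
2. F_y = 5001/349  [line -6590/1047·x + 7908/349·y + -970048/3141 = 0 ∩ |FA|² = 434281/3141]
   → F = (2638/1047, 5001/349)

F = (2638/1047, 5001/349)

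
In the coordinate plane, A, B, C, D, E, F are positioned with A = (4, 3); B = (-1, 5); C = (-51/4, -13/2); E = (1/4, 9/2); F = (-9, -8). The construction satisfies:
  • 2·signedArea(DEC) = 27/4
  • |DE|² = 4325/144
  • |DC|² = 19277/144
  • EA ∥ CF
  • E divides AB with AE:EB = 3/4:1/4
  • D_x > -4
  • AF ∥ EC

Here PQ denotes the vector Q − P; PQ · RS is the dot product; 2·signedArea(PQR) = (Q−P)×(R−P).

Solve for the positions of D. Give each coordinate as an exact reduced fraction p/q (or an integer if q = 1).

D = (-11/3, 2/3)

1. D_x = -11/3  [line 11·x + -13·y + 49 = 0 ∩ |DC|² = 19277/144]
2. D_y = 2/3  [line 11·x + -13·y + 49 = 0 ∩ |DC|² = 19277/144]
   → D = (-11/3, 2/3)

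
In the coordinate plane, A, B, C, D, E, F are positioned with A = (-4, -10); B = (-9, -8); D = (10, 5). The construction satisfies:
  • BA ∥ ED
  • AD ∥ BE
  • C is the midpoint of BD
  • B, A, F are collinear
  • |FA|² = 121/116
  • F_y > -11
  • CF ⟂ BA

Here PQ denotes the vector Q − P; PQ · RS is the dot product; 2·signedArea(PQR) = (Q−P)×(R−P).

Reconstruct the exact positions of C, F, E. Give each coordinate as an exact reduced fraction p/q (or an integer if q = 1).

C = (1/2, -3/2)
E = (5, 7)
F = (-177/58, -301/29)

1. C_x = 1/2  [C is the midpoint of BD]
2. C_y = -3/2  [C is the midpoint of BD]
   → C = (1/2, -3/2)
3. F_x = -177/58  [B, A, F are collinear ∩ CF ⟂ BA]
4. F_y = -301/29  [B, A, F are collinear ∩ CF ⟂ BA]
   → F = (-177/58, -301/29)
5. E_x = 5  [BA ∥ ED ∩ AD ∥ BE]
6. E_y = 7  [BA ∥ ED ∩ AD ∥ BE]
   → E = (5, 7)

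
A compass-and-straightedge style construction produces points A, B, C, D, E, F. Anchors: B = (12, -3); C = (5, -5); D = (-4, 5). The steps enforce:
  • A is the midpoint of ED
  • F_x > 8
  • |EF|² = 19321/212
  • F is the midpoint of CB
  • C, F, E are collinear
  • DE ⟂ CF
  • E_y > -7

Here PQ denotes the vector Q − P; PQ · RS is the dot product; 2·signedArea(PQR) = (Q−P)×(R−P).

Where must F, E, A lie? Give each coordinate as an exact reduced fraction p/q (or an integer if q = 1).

1. F_x = 17/2  [F is the midpoint of CB]
2. F_y = -4  [F is the midpoint of CB]
   → F = (17/2, -4)
3. E_x = -36/53  [C, F, E are collinear ∩ DE ⟂ CF]
4. E_y = -351/53  [C, F, E are collinear ∩ DE ⟂ CF]
   → E = (-36/53, -351/53)
5. A_x = -124/53  [A is the midpoint of ED]
6. A_y = -43/53  [A is the midpoint of ED]
   → A = (-124/53, -43/53)

A = (-124/53, -43/53)
E = (-36/53, -351/53)
F = (17/2, -4)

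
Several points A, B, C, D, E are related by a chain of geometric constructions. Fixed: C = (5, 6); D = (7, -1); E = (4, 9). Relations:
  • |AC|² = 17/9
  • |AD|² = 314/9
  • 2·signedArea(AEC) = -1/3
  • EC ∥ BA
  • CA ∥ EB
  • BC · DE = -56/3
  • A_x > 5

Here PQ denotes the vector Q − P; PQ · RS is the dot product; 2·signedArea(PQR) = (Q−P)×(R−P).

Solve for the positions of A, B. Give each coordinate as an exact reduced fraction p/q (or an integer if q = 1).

1. A_x = 16/3  [line 3·x + 1·y + -62/3 = 0 ∩ |AC|² = 17/9]
2. A_y = 14/3  [line 3·x + 1·y + -62/3 = 0 ∩ |AC|² = 17/9]
   → A = (16/3, 14/3)
3. B_x = 13/3  [EC ∥ BA ∩ CA ∥ EB]
4. B_y = 23/3  [EC ∥ BA ∩ CA ∥ EB]
   → B = (13/3, 23/3)

A = (16/3, 14/3)
B = (13/3, 23/3)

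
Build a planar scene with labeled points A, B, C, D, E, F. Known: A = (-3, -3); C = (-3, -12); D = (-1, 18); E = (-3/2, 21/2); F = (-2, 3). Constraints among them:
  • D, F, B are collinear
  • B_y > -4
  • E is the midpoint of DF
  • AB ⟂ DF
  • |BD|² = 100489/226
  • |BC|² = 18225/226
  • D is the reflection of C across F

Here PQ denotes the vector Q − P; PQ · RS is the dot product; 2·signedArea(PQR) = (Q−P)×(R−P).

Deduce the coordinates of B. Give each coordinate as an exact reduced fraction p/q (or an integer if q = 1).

B = (-543/226, -687/226)

1. B_x = -543/226  [D, F, B are collinear ∩ AB ⟂ DF]
2. B_y = -687/226  [D, F, B are collinear ∩ AB ⟂ DF]
   → B = (-543/226, -687/226)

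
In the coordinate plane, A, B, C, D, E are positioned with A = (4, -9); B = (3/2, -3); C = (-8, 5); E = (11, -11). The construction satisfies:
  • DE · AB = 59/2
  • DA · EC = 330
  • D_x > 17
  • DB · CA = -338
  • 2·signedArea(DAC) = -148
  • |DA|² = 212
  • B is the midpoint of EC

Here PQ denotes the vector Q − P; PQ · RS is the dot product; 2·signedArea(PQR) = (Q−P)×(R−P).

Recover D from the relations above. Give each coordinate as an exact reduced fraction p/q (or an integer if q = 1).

1. D_x = 18  [DA · EC = 330 ∩ 2·signedArea(DAC) = -148]
2. D_y = -13  [DA · EC = 330 ∩ 2·signedArea(DAC) = -148]
   → D = (18, -13)

D = (18, -13)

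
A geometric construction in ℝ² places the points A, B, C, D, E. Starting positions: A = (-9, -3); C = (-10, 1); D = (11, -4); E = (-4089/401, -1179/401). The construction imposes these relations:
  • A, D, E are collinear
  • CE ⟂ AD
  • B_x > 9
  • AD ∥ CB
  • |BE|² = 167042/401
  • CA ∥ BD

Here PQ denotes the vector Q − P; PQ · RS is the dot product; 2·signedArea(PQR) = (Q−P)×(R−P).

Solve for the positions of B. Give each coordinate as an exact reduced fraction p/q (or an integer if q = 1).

1. B_x = 10  [CA ∥ BD ∩ AD ∥ CB]
2. B_y = 0  [CA ∥ BD ∩ AD ∥ CB]
   → B = (10, 0)

B = (10, 0)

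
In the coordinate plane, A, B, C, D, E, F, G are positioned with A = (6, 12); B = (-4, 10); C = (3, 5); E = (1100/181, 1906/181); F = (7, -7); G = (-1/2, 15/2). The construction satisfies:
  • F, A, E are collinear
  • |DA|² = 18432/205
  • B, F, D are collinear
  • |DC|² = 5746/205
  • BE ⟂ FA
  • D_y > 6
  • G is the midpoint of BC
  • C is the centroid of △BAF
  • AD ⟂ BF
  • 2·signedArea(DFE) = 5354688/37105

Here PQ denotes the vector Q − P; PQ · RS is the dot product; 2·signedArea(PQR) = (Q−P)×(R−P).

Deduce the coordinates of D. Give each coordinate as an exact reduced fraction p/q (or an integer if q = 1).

1. D_x = -402/205  [B, F, D are collinear ∩ AD ⟂ BF]
2. D_y = 1404/205  [B, F, D are collinear ∩ AD ⟂ BF]
   → D = (-402/205, 1404/205)

D = (-402/205, 1404/205)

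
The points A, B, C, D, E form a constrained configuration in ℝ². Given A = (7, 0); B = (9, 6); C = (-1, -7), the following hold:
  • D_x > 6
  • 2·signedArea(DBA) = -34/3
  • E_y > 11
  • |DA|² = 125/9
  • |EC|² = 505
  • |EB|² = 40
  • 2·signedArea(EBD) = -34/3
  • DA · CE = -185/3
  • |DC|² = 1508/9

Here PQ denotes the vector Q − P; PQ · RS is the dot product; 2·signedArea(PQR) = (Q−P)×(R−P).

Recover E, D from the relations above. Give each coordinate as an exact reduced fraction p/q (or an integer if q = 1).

D = (19/3, 11/3)
E = (11, 12)

1. D_x = 19/3  [line 6·x + -2·y + -92/3 = 0 ∩ |DC|² = 1508/9]
2. D_y = 11/3  [line 6·x + -2·y + -92/3 = 0 ∩ |DC|² = 1508/9]
   → D = (19/3, 11/3)
3. E_x = 11  [2·signedArea(EBD) = -34/3 ∩ DA · CE = -185/3]
4. E_y = 12  [2·signedArea(EBD) = -34/3 ∩ DA · CE = -185/3]
   → E = (11, 12)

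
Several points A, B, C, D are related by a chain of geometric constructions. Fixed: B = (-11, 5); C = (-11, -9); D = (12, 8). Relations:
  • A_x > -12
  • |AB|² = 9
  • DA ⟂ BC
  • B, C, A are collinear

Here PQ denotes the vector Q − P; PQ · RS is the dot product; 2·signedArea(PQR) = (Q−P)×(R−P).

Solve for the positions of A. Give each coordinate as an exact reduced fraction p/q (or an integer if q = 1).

A = (-11, 8)

1. A_x = -11  [B, C, A are collinear ∩ DA ⟂ BC]
2. A_y = 8  [B, C, A are collinear ∩ DA ⟂ BC]
   → A = (-11, 8)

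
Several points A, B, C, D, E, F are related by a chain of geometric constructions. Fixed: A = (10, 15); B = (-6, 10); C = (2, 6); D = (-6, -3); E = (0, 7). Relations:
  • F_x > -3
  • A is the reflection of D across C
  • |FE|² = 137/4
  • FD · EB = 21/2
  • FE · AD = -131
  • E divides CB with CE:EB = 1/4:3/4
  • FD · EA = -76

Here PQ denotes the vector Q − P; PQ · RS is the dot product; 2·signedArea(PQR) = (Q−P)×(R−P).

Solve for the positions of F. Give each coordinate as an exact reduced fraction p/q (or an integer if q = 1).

F = (-2, 3/2)

1. F_x = -2  [FD · EB = 21/2 ∩ FE · AD = -131]
2. F_y = 3/2  [FD · EB = 21/2 ∩ FE · AD = -131]
   → F = (-2, 3/2)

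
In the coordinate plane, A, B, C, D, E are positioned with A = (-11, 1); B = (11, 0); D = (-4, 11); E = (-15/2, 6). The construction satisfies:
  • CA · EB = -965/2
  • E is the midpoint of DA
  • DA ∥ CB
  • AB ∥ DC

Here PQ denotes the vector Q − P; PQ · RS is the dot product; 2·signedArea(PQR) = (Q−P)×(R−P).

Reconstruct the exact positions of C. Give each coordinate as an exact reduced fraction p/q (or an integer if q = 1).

C = (18, 10)

1. C_x = 18  [DA ∥ CB ∩ AB ∥ DC]
2. C_y = 10  [DA ∥ CB ∩ AB ∥ DC]
   → C = (18, 10)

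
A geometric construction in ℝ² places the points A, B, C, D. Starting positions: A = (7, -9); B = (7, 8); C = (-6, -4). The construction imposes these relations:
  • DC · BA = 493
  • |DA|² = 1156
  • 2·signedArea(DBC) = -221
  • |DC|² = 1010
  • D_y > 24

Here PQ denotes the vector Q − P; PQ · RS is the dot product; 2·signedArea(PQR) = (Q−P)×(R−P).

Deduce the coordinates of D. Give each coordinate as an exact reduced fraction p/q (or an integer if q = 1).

1. D_x = 7  [2·signedArea(DBC) = -221 ∩ DC · BA = 493]
2. D_y = 25  [2·signedArea(DBC) = -221 ∩ DC · BA = 493]
   → D = (7, 25)

D = (7, 25)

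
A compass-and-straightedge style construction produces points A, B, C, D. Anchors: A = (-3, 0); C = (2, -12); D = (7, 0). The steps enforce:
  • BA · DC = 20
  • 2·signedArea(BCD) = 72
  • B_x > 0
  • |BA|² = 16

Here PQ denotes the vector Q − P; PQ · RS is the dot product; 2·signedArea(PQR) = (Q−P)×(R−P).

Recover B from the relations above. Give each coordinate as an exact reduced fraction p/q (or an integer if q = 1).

1. B_x = 1  [2·signedArea(BCD) = 72 ∩ BA · DC = 20]
2. B_y = 0  [2·signedArea(BCD) = 72 ∩ BA · DC = 20]
   → B = (1, 0)

B = (1, 0)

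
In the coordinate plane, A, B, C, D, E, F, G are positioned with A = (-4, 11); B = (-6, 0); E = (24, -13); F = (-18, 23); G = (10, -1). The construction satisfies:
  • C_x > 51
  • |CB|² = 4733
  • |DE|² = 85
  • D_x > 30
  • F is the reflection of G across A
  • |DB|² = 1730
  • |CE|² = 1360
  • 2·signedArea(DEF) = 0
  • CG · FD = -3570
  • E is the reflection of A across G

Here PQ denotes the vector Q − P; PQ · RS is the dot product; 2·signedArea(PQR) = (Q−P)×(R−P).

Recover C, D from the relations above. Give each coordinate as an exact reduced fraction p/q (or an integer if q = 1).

C = (52, -37)
D = (31, -19)

1. D_x = 31  [line -36·x + -42·y + 318 = 0 ∩ |DB|² = 1730]
2. D_y = -19  [line -36·x + -42·y + 318 = 0 ∩ |DB|² = 1730]
   → D = (31, -19)
3. C_x = 52  [line -49·x + 42·y + 4102 = 0 ∩ |CB|² = 4733]
4. C_y = -37  [line -49·x + 42·y + 4102 = 0 ∩ |CB|² = 4733]
   → C = (52, -37)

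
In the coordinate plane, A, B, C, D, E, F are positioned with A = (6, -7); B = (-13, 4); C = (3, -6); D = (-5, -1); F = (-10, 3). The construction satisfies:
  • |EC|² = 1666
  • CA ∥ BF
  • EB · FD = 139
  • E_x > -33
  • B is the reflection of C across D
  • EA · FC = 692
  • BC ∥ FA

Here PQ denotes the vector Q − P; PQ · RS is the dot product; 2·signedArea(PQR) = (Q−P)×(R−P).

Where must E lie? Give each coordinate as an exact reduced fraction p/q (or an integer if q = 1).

E = (-32, 15)

1. E_x = -32  [EB · FD = 139 ∩ EA · FC = 692]
2. E_y = 15  [EB · FD = 139 ∩ EA · FC = 692]
   → E = (-32, 15)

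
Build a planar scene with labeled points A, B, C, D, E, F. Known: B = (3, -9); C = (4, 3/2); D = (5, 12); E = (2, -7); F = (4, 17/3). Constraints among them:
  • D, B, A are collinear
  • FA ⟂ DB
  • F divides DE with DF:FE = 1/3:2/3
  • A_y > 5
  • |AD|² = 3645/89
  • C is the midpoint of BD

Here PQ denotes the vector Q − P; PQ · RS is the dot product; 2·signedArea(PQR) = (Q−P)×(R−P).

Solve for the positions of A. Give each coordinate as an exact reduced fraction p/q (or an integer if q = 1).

A = (391/89, 501/89)

1. A_x = 391/89  [D, B, A are collinear ∩ FA ⟂ DB]
2. A_y = 501/89  [D, B, A are collinear ∩ FA ⟂ DB]
   → A = (391/89, 501/89)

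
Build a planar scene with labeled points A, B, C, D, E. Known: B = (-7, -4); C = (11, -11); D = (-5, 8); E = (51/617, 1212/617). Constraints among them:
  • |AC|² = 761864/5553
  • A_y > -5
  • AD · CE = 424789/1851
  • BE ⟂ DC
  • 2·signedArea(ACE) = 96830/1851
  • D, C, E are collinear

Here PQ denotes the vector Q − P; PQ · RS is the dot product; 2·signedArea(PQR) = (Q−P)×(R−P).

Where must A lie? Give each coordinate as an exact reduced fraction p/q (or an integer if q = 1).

A = (2519/1851, -2681/617)

1. A_x = 2519/1851  [2·signedArea(ACE) = 96830/1851 ∩ AD · CE = 424789/1851]
2. A_y = -2681/617  [2·signedArea(ACE) = 96830/1851 ∩ AD · CE = 424789/1851]
   → A = (2519/1851, -2681/617)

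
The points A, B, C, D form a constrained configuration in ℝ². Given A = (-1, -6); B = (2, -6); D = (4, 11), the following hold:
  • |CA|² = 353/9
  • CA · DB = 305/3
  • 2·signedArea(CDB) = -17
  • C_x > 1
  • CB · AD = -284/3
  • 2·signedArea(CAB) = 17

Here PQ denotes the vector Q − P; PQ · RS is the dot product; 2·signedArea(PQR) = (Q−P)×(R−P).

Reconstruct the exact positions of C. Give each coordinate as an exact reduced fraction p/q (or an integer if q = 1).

1. C_x = 5/3  [2·signedArea(CAB) = 17 ∩ CB · AD = -284/3]
2. C_y = -1/3  [2·signedArea(CAB) = 17 ∩ CB · AD = -284/3]
   → C = (5/3, -1/3)

C = (5/3, -1/3)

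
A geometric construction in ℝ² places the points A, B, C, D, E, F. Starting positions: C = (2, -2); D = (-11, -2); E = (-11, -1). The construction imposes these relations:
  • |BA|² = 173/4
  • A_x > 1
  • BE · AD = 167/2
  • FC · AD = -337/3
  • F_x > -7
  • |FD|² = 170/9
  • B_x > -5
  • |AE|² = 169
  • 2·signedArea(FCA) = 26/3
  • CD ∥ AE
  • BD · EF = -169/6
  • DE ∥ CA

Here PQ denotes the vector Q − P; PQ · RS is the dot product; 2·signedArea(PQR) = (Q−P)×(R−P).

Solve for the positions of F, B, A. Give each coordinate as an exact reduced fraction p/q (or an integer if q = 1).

A = (2, -1)
B = (-9/2, -2)
F = (-20/3, -5/3)

1. A_x = 2  [CD ∥ AE ∩ DE ∥ CA]
2. A_y = -1  [CD ∥ AE ∩ DE ∥ CA]
   → A = (2, -1)
3. F_x = -20/3  [2·signedArea(FCA) = 26/3 ∩ FC · AD = -337/3]
4. F_y = -5/3  [2·signedArea(FCA) = 26/3 ∩ FC · AD = -337/3]
   → F = (-20/3, -5/3)
5. B_x = -9/2  [BE · AD = 167/2 ∩ BD · EF = -169/6]
6. B_y = -2  [BE · AD = 167/2 ∩ BD · EF = -169/6]
   → B = (-9/2, -2)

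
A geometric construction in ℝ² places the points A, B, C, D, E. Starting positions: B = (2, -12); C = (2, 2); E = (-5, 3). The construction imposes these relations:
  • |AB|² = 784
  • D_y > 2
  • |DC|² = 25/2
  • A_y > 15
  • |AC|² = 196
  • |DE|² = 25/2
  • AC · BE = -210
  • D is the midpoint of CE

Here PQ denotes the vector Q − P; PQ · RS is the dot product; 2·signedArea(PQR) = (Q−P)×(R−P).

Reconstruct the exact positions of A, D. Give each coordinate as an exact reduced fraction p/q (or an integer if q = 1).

1. A_x = 2  [line 7·x + -15·y + 226 = 0 ∩ |AB|² = 784]
2. A_y = 16  [line 7·x + -15·y + 226 = 0 ∩ |AB|² = 784]
   → A = (2, 16)
3. D_x = -3/2  [D is the midpoint of CE]
4. D_y = 5/2  [D is the midpoint of CE]
   → D = (-3/2, 5/2)

A = (2, 16)
D = (-3/2, 5/2)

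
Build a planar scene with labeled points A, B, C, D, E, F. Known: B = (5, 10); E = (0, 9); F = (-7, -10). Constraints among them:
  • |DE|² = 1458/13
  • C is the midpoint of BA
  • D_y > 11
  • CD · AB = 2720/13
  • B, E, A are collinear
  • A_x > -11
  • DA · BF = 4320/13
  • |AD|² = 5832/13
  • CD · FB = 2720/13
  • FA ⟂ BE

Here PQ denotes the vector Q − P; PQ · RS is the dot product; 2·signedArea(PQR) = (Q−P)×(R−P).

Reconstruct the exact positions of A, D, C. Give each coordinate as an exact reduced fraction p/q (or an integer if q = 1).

A = (-135/13, 90/13)
C = (-35/13, 110/13)
D = (135/13, 144/13)

1. A_x = -135/13  [B, E, A are collinear ∩ FA ⟂ BE]
2. A_y = 90/13  [B, E, A are collinear ∩ FA ⟂ BE]
   → A = (-135/13, 90/13)
3. C_x = -35/13  [C is the midpoint of BA]
4. C_y = 110/13  [C is the midpoint of BA]
   → C = (-35/13, 110/13)
5. D_x = 135/13  [DA · BF = 4320/13 ∩ CD · AB = 2720/13]
6. D_y = 144/13  [DA · BF = 4320/13 ∩ CD · AB = 2720/13]
   → D = (135/13, 144/13)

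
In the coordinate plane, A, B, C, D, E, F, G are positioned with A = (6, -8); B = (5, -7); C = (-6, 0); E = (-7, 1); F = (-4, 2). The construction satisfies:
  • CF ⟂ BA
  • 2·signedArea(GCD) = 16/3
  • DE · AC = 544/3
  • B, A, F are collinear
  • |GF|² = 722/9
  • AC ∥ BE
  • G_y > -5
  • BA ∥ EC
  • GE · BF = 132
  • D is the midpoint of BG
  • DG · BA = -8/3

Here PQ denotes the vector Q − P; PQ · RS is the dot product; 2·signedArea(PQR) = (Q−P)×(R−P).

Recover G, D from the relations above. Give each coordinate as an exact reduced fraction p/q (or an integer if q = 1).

D = (11/3, -17/3)
G = (7/3, -13/3)

1. G_x = 7/3  [line 9·x + -9·y + -60 = 0 ∩ |GF|² = 722/9]
2. G_y = -13/3  [line 9·x + -9·y + -60 = 0 ∩ |GF|² = 722/9]
   → G = (7/3, -13/3)
3. D_x = 11/3  [D is the midpoint of BG]
4. D_y = -17/3  [D is the midpoint of BG]
   → D = (11/3, -17/3)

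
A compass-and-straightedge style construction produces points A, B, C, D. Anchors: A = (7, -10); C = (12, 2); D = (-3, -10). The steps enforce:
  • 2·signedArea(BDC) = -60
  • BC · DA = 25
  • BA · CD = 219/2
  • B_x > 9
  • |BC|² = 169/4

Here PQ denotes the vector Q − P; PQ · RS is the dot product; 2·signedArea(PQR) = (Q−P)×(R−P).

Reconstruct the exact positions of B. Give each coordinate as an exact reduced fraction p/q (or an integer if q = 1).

1. B_x = 19/2  [2·signedArea(BDC) = -60 ∩ BC · DA = 25]
2. B_y = -4  [2·signedArea(BDC) = -60 ∩ BC · DA = 25]
   → B = (19/2, -4)

B = (19/2, -4)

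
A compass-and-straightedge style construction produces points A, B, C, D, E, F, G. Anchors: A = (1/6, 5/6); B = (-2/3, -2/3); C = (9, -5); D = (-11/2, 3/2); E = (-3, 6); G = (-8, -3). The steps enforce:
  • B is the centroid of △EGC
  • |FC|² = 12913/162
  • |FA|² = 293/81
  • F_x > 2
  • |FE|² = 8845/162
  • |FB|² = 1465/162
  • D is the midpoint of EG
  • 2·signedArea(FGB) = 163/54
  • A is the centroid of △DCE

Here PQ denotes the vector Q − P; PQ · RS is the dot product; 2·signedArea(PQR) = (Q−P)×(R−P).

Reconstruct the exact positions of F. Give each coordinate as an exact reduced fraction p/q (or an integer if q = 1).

1. F_x = 37/18  [line -7/3·x + 22/3·y + 17/54 = 0 ∩ |FA|² = 293/81]
2. F_y = 11/18  [line -7/3·x + 22/3·y + 17/54 = 0 ∩ |FA|² = 293/81]
   → F = (37/18, 11/18)

F = (37/18, 11/18)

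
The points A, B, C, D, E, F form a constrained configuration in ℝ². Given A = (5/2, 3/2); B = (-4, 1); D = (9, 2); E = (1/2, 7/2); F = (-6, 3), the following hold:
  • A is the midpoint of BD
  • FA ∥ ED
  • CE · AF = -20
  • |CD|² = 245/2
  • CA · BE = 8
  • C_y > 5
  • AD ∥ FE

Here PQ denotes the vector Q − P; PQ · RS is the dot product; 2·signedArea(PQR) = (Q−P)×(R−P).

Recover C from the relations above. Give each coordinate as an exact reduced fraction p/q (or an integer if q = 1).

C = (-3/2, 11/2)

1. C_x = -3/2  [CE · AF = -20 ∩ CA · BE = 8]
2. C_y = 11/2  [CE · AF = -20 ∩ CA · BE = 8]
   → C = (-3/2, 11/2)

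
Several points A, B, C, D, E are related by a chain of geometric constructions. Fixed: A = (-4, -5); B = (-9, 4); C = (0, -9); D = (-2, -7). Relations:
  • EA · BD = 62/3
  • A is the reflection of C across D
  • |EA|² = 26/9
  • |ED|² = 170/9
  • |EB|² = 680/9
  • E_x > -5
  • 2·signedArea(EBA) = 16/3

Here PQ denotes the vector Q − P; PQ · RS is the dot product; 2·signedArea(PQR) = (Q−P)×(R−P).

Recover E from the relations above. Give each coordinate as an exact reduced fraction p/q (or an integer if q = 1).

E = (-13/3, -10/3)

1. E_x = -13/3  [2·signedArea(EBA) = 16/3 ∩ EA · BD = 62/3]
2. E_y = -10/3  [2·signedArea(EBA) = 16/3 ∩ EA · BD = 62/3]
   → E = (-13/3, -10/3)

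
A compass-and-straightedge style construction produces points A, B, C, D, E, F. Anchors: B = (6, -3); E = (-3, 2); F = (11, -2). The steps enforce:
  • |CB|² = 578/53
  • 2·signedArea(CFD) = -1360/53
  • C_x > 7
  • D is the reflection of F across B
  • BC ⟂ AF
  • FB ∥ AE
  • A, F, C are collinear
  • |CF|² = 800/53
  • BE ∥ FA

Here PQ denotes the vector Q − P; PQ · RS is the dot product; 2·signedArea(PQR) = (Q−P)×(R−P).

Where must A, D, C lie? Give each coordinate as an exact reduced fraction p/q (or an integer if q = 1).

A = (2, 3)
C = (403/53, -6/53)
D = (1, -4)

1. A_x = 2  [FB ∥ AE ∩ BE ∥ FA]
2. A_y = 3  [FB ∥ AE ∩ BE ∥ FA]
   → A = (2, 3)
3. D_x = 1  [D is the reflection of F across B]
4. D_y = -4  [D is the reflection of F across B]
   → D = (1, -4)
5. C_x = 403/53  [A, F, C are collinear ∩ BC ⟂ AF]
6. C_y = -6/53  [A, F, C are collinear ∩ BC ⟂ AF]
   → C = (403/53, -6/53)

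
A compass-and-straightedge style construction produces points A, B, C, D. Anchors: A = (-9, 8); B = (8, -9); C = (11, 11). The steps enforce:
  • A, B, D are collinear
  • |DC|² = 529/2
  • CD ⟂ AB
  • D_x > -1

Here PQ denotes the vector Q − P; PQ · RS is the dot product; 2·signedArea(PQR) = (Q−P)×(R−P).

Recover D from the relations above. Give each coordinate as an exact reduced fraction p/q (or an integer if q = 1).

D = (-1/2, -1/2)

1. D_x = -1/2  [A, B, D are collinear ∩ CD ⟂ AB]
2. D_y = -1/2  [A, B, D are collinear ∩ CD ⟂ AB]
   → D = (-1/2, -1/2)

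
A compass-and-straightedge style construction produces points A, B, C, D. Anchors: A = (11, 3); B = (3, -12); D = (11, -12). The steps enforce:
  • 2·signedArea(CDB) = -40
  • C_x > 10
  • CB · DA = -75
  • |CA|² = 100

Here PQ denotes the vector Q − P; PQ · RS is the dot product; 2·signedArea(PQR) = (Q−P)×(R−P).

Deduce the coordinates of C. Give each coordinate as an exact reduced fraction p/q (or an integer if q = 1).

1. C_y = -7  [2·signedArea(CDB) = -40]
2. C_x = 11  [|CA|² = 100]
   → C = (11, -7)

C = (11, -7)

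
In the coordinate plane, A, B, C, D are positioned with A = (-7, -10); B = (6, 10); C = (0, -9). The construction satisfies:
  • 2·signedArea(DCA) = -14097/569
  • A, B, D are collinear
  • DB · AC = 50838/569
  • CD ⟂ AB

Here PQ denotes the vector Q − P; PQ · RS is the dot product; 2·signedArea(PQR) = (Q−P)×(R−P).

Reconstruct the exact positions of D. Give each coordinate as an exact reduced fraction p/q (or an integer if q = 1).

D = (-2540/569, -3470/569)

1. D_x = -2540/569  [A, B, D are collinear ∩ CD ⟂ AB]
2. D_y = -3470/569  [A, B, D are collinear ∩ CD ⟂ AB]
   → D = (-2540/569, -3470/569)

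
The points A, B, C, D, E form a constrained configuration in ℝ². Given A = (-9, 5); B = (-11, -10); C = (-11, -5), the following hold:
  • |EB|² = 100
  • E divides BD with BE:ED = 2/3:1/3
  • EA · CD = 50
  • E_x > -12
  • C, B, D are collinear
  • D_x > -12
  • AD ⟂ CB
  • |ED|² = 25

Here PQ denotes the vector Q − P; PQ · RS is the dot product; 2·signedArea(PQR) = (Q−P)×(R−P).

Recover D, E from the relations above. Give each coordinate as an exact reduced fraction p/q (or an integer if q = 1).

D = (-11, 5)
E = (-11, 0)

1. D_x = -11  [C, B, D are collinear ∩ AD ⟂ CB]
2. D_y = 5  [C, B, D are collinear ∩ AD ⟂ CB]
   → D = (-11, 5)
3. E_x = -11  [E divides BD with BE:ED = 2/3:1/3]
4. E_y = 0  [E divides BD with BE:ED = 2/3:1/3]
   → E = (-11, 0)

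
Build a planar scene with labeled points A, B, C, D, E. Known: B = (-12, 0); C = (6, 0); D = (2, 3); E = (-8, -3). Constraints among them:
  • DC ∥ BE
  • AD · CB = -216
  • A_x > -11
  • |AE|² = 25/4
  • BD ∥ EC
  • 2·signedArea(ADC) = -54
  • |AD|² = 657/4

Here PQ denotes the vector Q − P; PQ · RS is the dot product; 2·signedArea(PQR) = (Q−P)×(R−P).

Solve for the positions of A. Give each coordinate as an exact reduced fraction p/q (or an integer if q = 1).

1. A_x = -10  [2·signedArea(ADC) = -54 ∩ AD · CB = -216]
2. A_y = -3/2  [2·signedArea(ADC) = -54 ∩ AD · CB = -216]
   → A = (-10, -3/2)

A = (-10, -3/2)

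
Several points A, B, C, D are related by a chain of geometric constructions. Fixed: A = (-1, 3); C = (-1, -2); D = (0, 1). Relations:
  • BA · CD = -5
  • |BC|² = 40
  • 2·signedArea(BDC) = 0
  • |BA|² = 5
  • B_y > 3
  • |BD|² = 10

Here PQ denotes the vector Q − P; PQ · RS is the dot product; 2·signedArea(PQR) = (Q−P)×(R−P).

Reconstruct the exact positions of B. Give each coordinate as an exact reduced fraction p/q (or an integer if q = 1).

B = (1, 4)

1. B_x = 1  [2·signedArea(BDC) = 0 ∩ BA · CD = -5]
2. B_y = 4  [2·signedArea(BDC) = 0 ∩ BA · CD = -5]
   → B = (1, 4)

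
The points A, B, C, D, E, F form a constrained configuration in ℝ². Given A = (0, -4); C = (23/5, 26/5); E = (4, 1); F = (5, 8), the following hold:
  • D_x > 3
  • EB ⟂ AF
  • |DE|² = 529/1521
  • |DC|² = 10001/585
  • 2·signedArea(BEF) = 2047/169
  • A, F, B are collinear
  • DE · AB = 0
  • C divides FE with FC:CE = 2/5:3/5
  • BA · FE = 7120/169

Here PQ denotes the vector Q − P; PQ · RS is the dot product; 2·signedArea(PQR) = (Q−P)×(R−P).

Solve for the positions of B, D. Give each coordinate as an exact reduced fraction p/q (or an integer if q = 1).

B = (400/169, 284/169)
D = (584/169, 622/507)

1. B_x = 400/169  [A, F, B are collinear ∩ EB ⟂ AF]
2. B_y = 284/169  [A, F, B are collinear ∩ EB ⟂ AF]
   → B = (400/169, 284/169)
3. D_x = 584/169  [line -400/169·x + -960/169·y + 2560/169 = 0 ∩ |DC|² = 10001/585]
4. D_y = 622/507  [line -400/169·x + -960/169·y + 2560/169 = 0 ∩ |DC|² = 10001/585]
   → D = (584/169, 622/507)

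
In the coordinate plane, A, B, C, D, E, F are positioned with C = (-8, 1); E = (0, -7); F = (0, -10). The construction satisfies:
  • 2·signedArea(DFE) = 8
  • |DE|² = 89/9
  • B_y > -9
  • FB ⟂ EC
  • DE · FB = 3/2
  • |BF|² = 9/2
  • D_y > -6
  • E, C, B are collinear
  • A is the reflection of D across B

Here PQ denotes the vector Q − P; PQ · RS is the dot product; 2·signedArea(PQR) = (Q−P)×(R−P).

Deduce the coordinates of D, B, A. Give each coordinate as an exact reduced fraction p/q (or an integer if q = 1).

1. D_x = -8/3  [2·signedArea(DFE) = 8]
2. D_y = -16/3  [|DE|² = 89/9]
   → D = (-8/3, -16/3)
3. B_x = 3/2  [E, C, B are collinear ∩ FB ⟂ EC]
4. B_y = -17/2  [E, C, B are collinear ∩ FB ⟂ EC]
   → B = (3/2, -17/2)
5. A_x = 17/3  [A is the reflection of D across B]
6. A_y = -35/3  [A is the reflection of D across B]
   → A = (17/3, -35/3)

A = (17/3, -35/3)
B = (3/2, -17/2)
D = (-8/3, -16/3)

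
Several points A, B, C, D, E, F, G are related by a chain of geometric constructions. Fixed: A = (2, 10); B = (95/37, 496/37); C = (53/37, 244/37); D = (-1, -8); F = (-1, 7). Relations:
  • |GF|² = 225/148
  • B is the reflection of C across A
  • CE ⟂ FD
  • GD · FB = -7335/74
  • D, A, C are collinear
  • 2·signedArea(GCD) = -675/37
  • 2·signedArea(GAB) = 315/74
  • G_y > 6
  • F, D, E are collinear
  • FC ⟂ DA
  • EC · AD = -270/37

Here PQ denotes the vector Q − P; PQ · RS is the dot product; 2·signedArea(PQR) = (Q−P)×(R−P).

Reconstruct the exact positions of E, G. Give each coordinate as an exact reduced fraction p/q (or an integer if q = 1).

E = (-1, 244/37)
G = (8/37, 503/74)

1. E_x = -1  [F, D, E are collinear ∩ CE ⟂ FD]
2. E_y = 244/37  [F, D, E are collinear ∩ CE ⟂ FD]
   → E = (-1, 244/37)
3. G_x = 8/37  [2·signedArea(GCD) = -675/37 ∩ GD · FB = -7335/74]
4. G_y = 503/74  [2·signedArea(GCD) = -675/37 ∩ GD · FB = -7335/74]
   → G = (8/37, 503/74)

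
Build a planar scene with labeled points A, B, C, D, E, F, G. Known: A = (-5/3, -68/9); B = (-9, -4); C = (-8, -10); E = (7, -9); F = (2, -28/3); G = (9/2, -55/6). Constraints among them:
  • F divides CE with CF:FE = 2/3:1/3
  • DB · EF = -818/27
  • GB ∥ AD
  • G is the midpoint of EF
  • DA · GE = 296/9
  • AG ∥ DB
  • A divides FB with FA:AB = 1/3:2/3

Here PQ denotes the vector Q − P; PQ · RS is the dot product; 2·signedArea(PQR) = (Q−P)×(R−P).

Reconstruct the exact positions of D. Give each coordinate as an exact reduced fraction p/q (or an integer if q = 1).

D = (-91/6, -43/18)

1. D_x = -91/6  [AG ∥ DB ∩ GB ∥ AD]
2. D_y = -43/18  [AG ∥ DB ∩ GB ∥ AD]
   → D = (-91/6, -43/18)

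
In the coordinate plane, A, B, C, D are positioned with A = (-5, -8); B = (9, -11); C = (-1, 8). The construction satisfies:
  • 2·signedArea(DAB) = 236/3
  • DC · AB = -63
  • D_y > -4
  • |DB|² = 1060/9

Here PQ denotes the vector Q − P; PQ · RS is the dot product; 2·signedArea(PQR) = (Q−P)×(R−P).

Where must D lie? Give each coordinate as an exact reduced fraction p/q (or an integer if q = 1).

1. D_x = 1  [2·signedArea(DAB) = 236/3 ∩ DC · AB = -63]
2. D_y = -11/3  [2·signedArea(DAB) = 236/3 ∩ DC · AB = -63]
   → D = (1, -11/3)

D = (1, -11/3)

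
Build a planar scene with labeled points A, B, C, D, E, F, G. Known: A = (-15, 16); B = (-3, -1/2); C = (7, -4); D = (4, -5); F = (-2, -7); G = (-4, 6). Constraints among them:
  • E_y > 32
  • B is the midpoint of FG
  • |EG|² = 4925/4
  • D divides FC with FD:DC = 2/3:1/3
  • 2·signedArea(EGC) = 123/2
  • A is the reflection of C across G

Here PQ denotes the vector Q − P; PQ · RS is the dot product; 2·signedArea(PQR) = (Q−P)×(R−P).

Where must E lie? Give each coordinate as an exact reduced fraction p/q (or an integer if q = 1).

1. E_x = -27  [line 10·x + 11·y + -175/2 = 0 ∩ |EG|² = 4925/4]
2. E_y = 65/2  [line 10·x + 11·y + -175/2 = 0 ∩ |EG|² = 4925/4]
   → E = (-27, 65/2)

E = (-27, 65/2)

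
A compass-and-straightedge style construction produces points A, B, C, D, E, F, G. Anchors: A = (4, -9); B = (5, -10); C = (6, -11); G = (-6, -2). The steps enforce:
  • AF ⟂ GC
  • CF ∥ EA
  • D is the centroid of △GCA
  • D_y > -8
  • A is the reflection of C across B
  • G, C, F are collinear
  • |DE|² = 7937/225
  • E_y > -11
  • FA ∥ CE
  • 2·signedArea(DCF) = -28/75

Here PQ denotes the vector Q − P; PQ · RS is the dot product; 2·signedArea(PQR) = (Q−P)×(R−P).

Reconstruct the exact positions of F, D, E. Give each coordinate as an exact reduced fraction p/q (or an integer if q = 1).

D = (4/3, -22/3)
E = (156/25, -267/25)
F = (94/25, -233/25)

1. F_x = 94/25  [G, C, F are collinear ∩ AF ⟂ GC]
2. F_y = -233/25  [G, C, F are collinear ∩ AF ⟂ GC]
   → F = (94/25, -233/25)
3. D_x = 4/3  [D is the centroid of △GCA]
4. D_y = -22/3  [D is the centroid of △GCA]
   → D = (4/3, -22/3)
5. E_x = 156/25  [CF ∥ EA ∩ FA ∥ CE]
6. E_y = -267/25  [CF ∥ EA ∩ FA ∥ CE]
   → E = (156/25, -267/25)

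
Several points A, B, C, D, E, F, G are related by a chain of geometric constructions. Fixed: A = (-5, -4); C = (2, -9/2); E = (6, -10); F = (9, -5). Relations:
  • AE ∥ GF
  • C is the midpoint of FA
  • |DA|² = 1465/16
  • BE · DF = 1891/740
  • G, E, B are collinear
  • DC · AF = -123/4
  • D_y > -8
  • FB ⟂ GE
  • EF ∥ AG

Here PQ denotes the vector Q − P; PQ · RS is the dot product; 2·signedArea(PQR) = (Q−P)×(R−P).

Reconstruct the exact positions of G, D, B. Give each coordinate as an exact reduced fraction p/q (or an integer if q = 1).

B = (862/185, -1509/185)
D = (4, -29/4)
G = (-2, 1)

1. G_x = -2  [AE ∥ GF ∩ EF ∥ AG]
2. G_y = 1  [AE ∥ GF ∩ EF ∥ AG]
   → G = (-2, 1)
3. B_x = 862/185  [G, E, B are collinear ∩ FB ⟂ GE]
4. B_y = -1509/185  [G, E, B are collinear ∩ FB ⟂ GE]
   → B = (862/185, -1509/185)
5. D_x = 4  [DC · AF = -123/4 ∩ BE · DF = 1891/740]
6. D_y = -29/4  [DC · AF = -123/4 ∩ BE · DF = 1891/740]
   → D = (4, -29/4)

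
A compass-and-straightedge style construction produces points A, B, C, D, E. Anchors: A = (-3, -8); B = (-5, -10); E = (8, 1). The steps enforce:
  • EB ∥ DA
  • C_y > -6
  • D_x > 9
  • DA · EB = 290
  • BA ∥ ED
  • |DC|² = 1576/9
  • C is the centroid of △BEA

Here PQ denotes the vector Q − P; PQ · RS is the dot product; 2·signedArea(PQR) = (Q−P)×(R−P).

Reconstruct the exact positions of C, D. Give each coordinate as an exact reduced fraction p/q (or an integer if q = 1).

1. C_x = 0  [C is the centroid of △BEA]
2. C_y = -17/3  [C is the centroid of △BEA]
   → C = (0, -17/3)
3. D_x = 10  [EB ∥ DA ∩ BA ∥ ED]
4. D_y = 3  [EB ∥ DA ∩ BA ∥ ED]
   → D = (10, 3)

C = (0, -17/3)
D = (10, 3)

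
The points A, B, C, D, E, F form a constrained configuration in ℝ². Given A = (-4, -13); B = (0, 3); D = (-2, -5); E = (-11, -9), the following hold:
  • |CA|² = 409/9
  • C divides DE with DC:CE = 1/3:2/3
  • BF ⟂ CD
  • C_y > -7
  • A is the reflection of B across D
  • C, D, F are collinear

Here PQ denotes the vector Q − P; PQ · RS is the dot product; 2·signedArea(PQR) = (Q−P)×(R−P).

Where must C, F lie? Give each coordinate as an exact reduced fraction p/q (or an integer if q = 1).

1. C_x = -5  [C divides DE with DC:CE = 1/3:2/3]
2. C_y = -19/3  [C divides DE with DC:CE = 1/3:2/3]
   → C = (-5, -19/3)
3. F_x = 256/97  [C, D, F are collinear ∩ BF ⟂ CD]
4. F_y = -285/97  [C, D, F are collinear ∩ BF ⟂ CD]
   → F = (256/97, -285/97)

C = (-5, -19/3)
F = (256/97, -285/97)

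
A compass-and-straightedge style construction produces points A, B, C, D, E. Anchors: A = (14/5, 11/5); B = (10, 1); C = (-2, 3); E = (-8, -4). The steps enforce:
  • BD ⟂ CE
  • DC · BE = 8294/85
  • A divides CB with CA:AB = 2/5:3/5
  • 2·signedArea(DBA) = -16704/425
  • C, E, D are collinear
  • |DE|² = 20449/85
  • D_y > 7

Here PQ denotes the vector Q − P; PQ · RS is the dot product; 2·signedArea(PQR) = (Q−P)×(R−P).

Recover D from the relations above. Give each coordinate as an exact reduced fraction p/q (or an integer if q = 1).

D = (178/85, 661/85)

1. D_x = 178/85  [C, E, D are collinear ∩ BD ⟂ CE]
2. D_y = 661/85  [C, E, D are collinear ∩ BD ⟂ CE]
   → D = (178/85, 661/85)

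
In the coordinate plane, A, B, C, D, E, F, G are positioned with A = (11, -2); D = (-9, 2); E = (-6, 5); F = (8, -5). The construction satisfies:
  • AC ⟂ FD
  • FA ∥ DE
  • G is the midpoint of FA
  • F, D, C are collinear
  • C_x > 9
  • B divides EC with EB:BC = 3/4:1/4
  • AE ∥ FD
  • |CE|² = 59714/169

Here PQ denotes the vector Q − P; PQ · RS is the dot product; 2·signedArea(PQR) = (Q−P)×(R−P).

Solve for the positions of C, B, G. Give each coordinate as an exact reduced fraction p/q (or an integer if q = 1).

B = (3807/676, -2005/676)
C = (1607/169, -950/169)
G = (19/2, -7/2)

1. C_x = 1607/169  [F, D, C are collinear ∩ AC ⟂ FD]
2. C_y = -950/169  [F, D, C are collinear ∩ AC ⟂ FD]
   → C = (1607/169, -950/169)
3. B_x = 3807/676  [B divides EC with EB:BC = 3/4:1/4]
4. B_y = -2005/676  [B divides EC with EB:BC = 3/4:1/4]
   → B = (3807/676, -2005/676)
5. G_x = 19/2  [G is the midpoint of FA]
6. G_y = -7/2  [G is the midpoint of FA]
   → G = (19/2, -7/2)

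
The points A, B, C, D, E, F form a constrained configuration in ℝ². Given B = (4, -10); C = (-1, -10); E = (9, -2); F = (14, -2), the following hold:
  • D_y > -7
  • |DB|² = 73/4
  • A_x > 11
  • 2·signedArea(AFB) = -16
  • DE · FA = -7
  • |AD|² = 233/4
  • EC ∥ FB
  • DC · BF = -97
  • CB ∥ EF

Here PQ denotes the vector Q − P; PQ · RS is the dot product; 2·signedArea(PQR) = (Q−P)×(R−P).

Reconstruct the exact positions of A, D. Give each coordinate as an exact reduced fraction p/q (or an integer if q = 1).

A = (12, -2)
D = (11/2, -6)

1. D_x = 11/2  [line -10·x + -8·y + 7 = 0 ∩ |DB|² = 73/4]
2. D_y = -6  [line -10·x + -8·y + 7 = 0 ∩ |DB|² = 73/4]
   → D = (11/2, -6)
3. A_x = 12  [2·signedArea(AFB) = -16 ∩ DE · FA = -7]
4. A_y = -2  [2·signedArea(AFB) = -16 ∩ DE · FA = -7]
   → A = (12, -2)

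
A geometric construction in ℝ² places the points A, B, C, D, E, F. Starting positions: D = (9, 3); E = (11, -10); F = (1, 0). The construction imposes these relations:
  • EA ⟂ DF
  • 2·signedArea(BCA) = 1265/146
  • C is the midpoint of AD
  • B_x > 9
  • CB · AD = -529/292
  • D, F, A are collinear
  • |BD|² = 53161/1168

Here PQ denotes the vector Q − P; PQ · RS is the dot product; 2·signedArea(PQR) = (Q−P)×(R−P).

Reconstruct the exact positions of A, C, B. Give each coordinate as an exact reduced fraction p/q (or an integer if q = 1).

1. A_x = 473/73  [D, F, A are collinear ∩ EA ⟂ DF]
2. A_y = 150/73  [D, F, A are collinear ∩ EA ⟂ DF]
   → A = (473/73, 150/73)
3. C_x = 565/73  [C is the midpoint of AD]
4. C_y = 369/146  [C is the midpoint of AD]
   → C = (565/73, 369/146)
5. B_x = 684/73  [2·signedArea(BCA) = 1265/146 ∩ CB · AD = -529/292]
6. B_y = -1091/292  [2·signedArea(BCA) = 1265/146 ∩ CB · AD = -529/292]
   → B = (684/73, -1091/292)

A = (473/73, 150/73)
B = (684/73, -1091/292)
C = (565/73, 369/146)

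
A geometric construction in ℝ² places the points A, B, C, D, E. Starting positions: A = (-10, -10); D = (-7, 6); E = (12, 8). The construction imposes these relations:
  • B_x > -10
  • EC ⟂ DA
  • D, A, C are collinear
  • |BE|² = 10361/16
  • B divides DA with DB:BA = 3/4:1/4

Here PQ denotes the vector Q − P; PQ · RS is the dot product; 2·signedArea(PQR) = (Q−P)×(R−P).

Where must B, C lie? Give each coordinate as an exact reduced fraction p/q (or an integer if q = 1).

B = (-37/4, -6)
C = (-1588/265, 3014/265)

1. B_x = -37/4  [B divides DA with DB:BA = 3/4:1/4]
2. B_y = -6  [B divides DA with DB:BA = 3/4:1/4]
   → B = (-37/4, -6)
3. C_x = -1588/265  [D, A, C are collinear ∩ EC ⟂ DA]
4. C_y = 3014/265  [D, A, C are collinear ∩ EC ⟂ DA]
   → C = (-1588/265, 3014/265)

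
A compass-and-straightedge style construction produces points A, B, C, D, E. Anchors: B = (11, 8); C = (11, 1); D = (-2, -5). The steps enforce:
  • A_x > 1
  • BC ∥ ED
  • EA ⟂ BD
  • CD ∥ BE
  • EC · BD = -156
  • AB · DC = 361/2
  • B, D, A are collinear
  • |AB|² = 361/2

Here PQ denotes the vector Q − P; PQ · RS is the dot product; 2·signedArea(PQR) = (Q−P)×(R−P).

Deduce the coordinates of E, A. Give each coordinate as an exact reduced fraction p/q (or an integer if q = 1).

A = (3/2, -3/2)
E = (-2, 2)

1. E_x = -2  [BC ∥ ED ∩ CD ∥ BE]
2. E_y = 2  [BC ∥ ED ∩ CD ∥ BE]
   → E = (-2, 2)
3. A_x = 3/2  [B, D, A are collinear ∩ EA ⟂ BD]
4. A_y = -3/2  [B, D, A are collinear ∩ EA ⟂ BD]
   → A = (3/2, -3/2)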